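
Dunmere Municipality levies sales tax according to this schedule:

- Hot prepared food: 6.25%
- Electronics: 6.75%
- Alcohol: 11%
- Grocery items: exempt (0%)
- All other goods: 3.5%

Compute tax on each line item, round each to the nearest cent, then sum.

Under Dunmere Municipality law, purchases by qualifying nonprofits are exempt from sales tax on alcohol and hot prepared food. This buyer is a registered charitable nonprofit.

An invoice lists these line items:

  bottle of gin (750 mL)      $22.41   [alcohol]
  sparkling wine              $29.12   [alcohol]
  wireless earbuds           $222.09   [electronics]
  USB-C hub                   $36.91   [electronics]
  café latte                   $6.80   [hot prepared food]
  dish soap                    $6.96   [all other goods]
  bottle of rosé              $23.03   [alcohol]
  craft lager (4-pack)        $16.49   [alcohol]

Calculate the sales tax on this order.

$17.72

Bottle of gin (750 mL) $22.41: alcohol, buyer-exempt → 0% → $0.00
Sparkling wine $29.12: alcohol, buyer-exempt → 0% → $0.00
Wireless earbuds $222.09: electronics → 6.75% → $14.99
USB-C hub $36.91: electronics → 6.75% → $2.49
Café latte $6.80: hot prepared food, buyer-exempt → 0% → $0.00
Dish soap $6.96: all other goods → 3.5% → $0.24
Bottle of rosé $23.03: alcohol, buyer-exempt → 0% → $0.00
Craft lager (4-pack) $16.49: alcohol, buyer-exempt → 0% → $0.00
Total tax = $14.99 + $2.49 + $0.24 = $17.72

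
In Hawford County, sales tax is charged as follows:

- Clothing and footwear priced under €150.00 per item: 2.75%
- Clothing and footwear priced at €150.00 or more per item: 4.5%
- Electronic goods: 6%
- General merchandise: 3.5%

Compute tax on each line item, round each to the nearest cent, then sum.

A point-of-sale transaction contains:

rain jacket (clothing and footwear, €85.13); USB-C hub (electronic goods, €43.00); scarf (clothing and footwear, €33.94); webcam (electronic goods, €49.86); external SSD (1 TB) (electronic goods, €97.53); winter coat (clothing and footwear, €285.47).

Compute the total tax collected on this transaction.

€27.54

Rain jacket €85.13: clothing and footwear, under €150.00 → 2.75% → €2.34
USB-C hub €43.00: electronic goods → 6% → €2.58
Scarf €33.94: clothing and footwear, under €150.00 → 2.75% → €0.93
Webcam €49.86: electronic goods → 6% → €2.99
External SSD (1 TB) €97.53: electronic goods → 6% → €5.85
Winter coat €285.47: clothing and footwear, €150.00 or more → 4.5% → €12.85
Total tax = €2.34 + €2.58 + €0.93 + €2.99 + €5.85 + €12.85 = €27.54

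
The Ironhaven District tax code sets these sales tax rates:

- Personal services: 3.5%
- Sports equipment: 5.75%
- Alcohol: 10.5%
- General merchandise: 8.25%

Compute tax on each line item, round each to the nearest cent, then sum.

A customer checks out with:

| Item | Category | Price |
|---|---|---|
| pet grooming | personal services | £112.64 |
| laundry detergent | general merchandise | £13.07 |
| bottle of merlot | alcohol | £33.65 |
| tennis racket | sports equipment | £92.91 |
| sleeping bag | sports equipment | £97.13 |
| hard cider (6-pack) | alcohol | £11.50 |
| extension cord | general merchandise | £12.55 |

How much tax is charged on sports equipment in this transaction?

£10.92

Tennis racket £92.91: sports equipment → 5.75% → £5.34
Sleeping bag £97.13: sports equipment → 5.75% → £5.58
Tax on sports equipment = £5.34 + £5.58 = £10.92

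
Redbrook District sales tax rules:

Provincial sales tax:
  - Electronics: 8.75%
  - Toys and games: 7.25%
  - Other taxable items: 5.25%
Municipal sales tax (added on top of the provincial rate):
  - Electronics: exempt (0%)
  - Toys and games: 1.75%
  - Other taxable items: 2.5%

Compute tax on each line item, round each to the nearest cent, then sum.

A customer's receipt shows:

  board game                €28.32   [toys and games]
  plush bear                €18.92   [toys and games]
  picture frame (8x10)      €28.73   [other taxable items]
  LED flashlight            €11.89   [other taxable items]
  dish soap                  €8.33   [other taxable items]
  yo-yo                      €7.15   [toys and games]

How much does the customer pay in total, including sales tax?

Board game €28.32: toys and games → 7.25% + 1.75% municipal = 9% → €2.55
Plush bear €18.92: toys and games → 7.25% + 1.75% municipal = 9% → €1.70
Picture frame (8x10) €28.73: other taxable items → 5.25% + 2.5% municipal = 7.75% → €2.23
LED flashlight €11.89: other taxable items → 5.25% + 2.5% municipal = 7.75% → €0.92
Dish soap €8.33: other taxable items → 5.25% + 2.5% municipal = 7.75% → €0.65
Yo-yo €7.15: toys and games → 7.25% + 1.75% municipal = 9% → €0.64
Subtotal = €103.34; tax = €8.69; total due = €112.03

€112.03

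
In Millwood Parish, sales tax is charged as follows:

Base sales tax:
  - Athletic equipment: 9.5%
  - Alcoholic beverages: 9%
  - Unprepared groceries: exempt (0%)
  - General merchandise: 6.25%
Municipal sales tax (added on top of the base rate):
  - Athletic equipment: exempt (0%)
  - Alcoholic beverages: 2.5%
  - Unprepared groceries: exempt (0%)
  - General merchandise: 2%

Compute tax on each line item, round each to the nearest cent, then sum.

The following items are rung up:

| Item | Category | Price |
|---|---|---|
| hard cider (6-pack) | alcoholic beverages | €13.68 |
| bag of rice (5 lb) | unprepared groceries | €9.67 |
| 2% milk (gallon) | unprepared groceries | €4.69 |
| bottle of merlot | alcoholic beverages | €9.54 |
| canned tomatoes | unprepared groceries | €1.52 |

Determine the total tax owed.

Hard cider (6-pack) €13.68: alcoholic beverages → 9% + 2.5% municipal = 11.5% → €1.57
Bag of rice (5 lb) €9.67: unprepared groceries → 0% + 0% municipal = 0% → €0.00
2% milk (gallon) €4.69: unprepared groceries → 0% + 0% municipal = 0% → €0.00
Bottle of merlot €9.54: alcoholic beverages → 9% + 2.5% municipal = 11.5% → €1.10
Canned tomatoes €1.52: unprepared groceries → 0% + 0% municipal = 0% → €0.00
Total tax = €1.57 + €1.10 = €2.67

€2.67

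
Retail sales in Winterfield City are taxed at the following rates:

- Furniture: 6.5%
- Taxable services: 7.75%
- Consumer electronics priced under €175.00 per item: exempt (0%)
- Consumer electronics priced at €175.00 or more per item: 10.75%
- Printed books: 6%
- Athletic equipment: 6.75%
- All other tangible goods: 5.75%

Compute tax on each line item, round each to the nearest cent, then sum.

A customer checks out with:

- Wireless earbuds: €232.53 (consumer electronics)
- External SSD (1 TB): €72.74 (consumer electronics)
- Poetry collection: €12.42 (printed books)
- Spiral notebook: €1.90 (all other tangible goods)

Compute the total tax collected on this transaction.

Wireless earbuds €232.53: consumer electronics, €175.00 or more → 10.75% → €25.00
External SSD (1 TB) €72.74: consumer electronics, under €175.00 → 0% → €0.00
Poetry collection €12.42: printed books → 6% → €0.75
Spiral notebook €1.90: all other tangible goods → 5.75% → €0.11
Total tax = €25.00 + €0.75 + €0.11 = €25.86

€25.86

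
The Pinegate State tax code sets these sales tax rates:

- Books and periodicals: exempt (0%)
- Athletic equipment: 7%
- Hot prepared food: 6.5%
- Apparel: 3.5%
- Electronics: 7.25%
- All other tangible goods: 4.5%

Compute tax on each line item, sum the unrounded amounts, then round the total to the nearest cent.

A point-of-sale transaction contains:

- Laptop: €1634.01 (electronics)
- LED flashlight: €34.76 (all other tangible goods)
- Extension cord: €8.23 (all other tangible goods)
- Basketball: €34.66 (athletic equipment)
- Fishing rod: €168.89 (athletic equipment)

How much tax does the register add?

Laptop €1634.01: electronics → 7.25% → €118.465725
LED flashlight €34.76: all other tangible goods → 4.5% → €1.5642
Extension cord €8.23: all other tangible goods → 4.5% → €0.37035
Basketball €34.66: athletic equipment → 7% → €2.4262
Fishing rod €168.89: athletic equipment → 7% → €11.8223
Unrounded tax sum = €134.648775 → €134.65

€134.65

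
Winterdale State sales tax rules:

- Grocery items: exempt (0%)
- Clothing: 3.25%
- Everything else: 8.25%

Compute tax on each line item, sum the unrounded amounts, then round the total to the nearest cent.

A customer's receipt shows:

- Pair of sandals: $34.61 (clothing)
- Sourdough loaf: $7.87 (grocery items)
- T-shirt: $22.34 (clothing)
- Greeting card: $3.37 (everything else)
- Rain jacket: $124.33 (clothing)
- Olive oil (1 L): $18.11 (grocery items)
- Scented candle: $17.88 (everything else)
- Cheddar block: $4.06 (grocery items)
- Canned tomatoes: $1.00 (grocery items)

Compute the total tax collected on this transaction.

Pair of sandals $34.61: clothing → 3.25% → $1.124825
Sourdough loaf $7.87: grocery items → 0% → $0.00
T-shirt $22.34: clothing → 3.25% → $0.72605
Greeting card $3.37: everything else → 8.25% → $0.278025
Rain jacket $124.33: clothing → 3.25% → $4.040725
Olive oil (1 L) $18.11: grocery items → 0% → $0.00
Scented candle $17.88: everything else → 8.25% → $1.4751
Cheddar block $4.06: grocery items → 0% → $0.00
Canned tomatoes $1.00: grocery items → 0% → $0.00
Unrounded tax sum = $7.644725 → $7.64

$7.64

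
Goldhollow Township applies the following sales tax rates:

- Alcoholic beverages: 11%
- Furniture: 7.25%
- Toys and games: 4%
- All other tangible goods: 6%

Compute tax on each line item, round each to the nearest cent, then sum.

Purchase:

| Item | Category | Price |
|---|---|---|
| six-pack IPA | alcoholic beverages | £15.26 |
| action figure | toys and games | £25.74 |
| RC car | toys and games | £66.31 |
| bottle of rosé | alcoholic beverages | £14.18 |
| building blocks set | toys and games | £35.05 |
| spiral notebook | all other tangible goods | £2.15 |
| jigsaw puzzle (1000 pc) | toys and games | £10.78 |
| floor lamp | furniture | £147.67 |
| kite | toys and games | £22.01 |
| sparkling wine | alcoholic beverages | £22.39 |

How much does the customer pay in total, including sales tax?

£384.47

Six-pack IPA £15.26: alcoholic beverages → 11% → £1.68
Action figure £25.74: toys and games → 4% → £1.03
RC car £66.31: toys and games → 4% → £2.65
Bottle of rosé £14.18: alcoholic beverages → 11% → £1.56
Building blocks set £35.05: toys and games → 4% → £1.40
Spiral notebook £2.15: all other tangible goods → 6% → £0.13
Jigsaw puzzle (1000 pc) £10.78: toys and games → 4% → £0.43
Floor lamp £147.67: furniture → 7.25% → £10.71
Kite £22.01: toys and games → 4% → £0.88
Sparkling wine £22.39: alcoholic beverages → 11% → £2.46
Subtotal = £361.54; tax = £22.93; total due = £384.47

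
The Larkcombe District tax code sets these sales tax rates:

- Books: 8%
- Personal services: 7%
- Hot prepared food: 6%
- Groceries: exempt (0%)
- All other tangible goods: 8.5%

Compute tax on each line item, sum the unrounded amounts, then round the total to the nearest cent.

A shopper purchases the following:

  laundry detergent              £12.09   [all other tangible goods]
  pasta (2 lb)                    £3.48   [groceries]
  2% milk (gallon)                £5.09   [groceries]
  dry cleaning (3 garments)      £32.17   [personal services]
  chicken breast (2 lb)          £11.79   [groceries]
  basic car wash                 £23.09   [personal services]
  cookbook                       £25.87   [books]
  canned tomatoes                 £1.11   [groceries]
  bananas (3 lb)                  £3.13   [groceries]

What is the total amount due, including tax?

£124.79

Laundry detergent £12.09: all other tangible goods → 8.5% → £1.02765
Pasta (2 lb) £3.48: groceries → 0% → £0.00
2% milk (gallon) £5.09: groceries → 0% → £0.00
Dry cleaning (3 garments) £32.17: personal services → 7% → £2.2519
Chicken breast (2 lb) £11.79: groceries → 0% → £0.00
Basic car wash £23.09: personal services → 7% → £1.6163
Cookbook £25.87: books → 8% → £2.0696
Canned tomatoes £1.11: groceries → 0% → £0.00
Bananas (3 lb) £3.13: groceries → 0% → £0.00
Subtotal = £117.82; unrounded tax = £6.96545 → £6.97; total due = £124.79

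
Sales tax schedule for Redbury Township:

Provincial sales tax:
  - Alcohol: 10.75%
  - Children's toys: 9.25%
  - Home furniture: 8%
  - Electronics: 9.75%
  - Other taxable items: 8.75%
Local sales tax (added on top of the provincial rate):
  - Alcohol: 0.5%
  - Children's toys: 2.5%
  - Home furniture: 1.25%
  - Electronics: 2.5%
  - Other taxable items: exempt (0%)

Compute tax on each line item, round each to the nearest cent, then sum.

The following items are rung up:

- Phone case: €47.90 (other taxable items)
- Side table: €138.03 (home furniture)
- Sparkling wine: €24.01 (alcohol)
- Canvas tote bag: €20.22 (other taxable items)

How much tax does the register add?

Phone case €47.90: other taxable items → 8.75% + 0% local = 8.75% → €4.19
Side table €138.03: home furniture → 8% + 1.25% local = 9.25% → €12.77
Sparkling wine €24.01: alcohol → 10.75% + 0.5% local = 11.25% → €2.70
Canvas tote bag €20.22: other taxable items → 8.75% + 0% local = 8.75% → €1.77
Total tax = €4.19 + €12.77 + €2.70 + €1.77 = €21.43

€21.43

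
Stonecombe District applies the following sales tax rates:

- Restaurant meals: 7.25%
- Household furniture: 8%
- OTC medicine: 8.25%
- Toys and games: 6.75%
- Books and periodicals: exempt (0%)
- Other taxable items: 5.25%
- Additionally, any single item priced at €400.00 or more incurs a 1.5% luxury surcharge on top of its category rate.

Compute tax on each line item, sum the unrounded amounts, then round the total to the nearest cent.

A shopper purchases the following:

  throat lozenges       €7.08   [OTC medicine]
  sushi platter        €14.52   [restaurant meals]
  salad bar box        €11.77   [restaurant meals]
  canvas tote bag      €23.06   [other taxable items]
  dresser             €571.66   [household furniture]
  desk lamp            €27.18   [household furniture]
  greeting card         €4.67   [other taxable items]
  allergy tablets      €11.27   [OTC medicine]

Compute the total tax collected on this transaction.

€61.36

Throat lozenges €7.08: OTC medicine → 8.25% → €0.5841
Sushi platter €14.52: restaurant meals → 7.25% → €1.0527
Salad bar box €11.77: restaurant meals → 7.25% → €0.853325
Canvas tote bag €23.06: other taxable items → 5.25% → €1.21065
Dresser €571.66: household furniture → 8% + 1.5% surcharge = 9.5% → €54.3077
Desk lamp €27.18: household furniture → 8% → €2.1744
Greeting card €4.67: other taxable items → 5.25% → €0.245175
Allergy tablets €11.27: OTC medicine → 8.25% → €0.929775
Unrounded tax sum = €61.357825 → €61.36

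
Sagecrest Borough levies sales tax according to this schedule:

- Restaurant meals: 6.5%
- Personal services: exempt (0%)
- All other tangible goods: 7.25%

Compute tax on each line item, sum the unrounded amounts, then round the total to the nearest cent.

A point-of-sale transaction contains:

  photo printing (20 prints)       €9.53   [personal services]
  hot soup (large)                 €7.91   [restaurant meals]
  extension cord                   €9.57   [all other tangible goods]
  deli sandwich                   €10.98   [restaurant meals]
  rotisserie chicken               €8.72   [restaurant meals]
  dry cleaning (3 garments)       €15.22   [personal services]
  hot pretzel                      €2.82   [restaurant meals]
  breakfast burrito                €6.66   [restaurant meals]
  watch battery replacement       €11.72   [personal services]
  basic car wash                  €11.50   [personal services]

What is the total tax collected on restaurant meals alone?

€2.41

Hot soup (large) €7.91: restaurant meals → 6.5% → €0.51415
Deli sandwich €10.98: restaurant meals → 6.5% → €0.7137
Rotisserie chicken €8.72: restaurant meals → 6.5% → €0.5668
Hot pretzel €2.82: restaurant meals → 6.5% → €0.1833
Breakfast burrito €6.66: restaurant meals → 6.5% → €0.4329
Tax on restaurant meals: unrounded sum = €2.41085 → €2.41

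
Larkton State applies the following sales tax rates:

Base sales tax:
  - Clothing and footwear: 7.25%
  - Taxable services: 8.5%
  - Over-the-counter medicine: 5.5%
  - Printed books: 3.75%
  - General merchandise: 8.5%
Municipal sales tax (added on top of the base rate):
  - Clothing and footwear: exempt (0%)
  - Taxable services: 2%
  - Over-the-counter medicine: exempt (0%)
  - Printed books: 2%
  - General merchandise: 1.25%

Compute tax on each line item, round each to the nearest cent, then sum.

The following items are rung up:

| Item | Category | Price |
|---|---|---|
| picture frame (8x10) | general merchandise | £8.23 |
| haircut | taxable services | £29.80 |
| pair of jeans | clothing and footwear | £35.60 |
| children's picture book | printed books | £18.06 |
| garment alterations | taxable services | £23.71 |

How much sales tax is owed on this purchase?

Picture frame (8x10) £8.23: general merchandise → 8.5% + 1.25% municipal = 9.75% → £0.80
Haircut £29.80: taxable services → 8.5% + 2% municipal = 10.5% → £3.13
Pair of jeans £35.60: clothing and footwear → 7.25% + 0% municipal = 7.25% → £2.58
Children's picture book £18.06: printed books → 3.75% + 2% municipal = 5.75% → £1.04
Garment alterations £23.71: taxable services → 8.5% + 2% municipal = 10.5% → £2.49
Total tax = £0.80 + £3.13 + £2.58 + £1.04 + £2.49 = £10.04

£10.04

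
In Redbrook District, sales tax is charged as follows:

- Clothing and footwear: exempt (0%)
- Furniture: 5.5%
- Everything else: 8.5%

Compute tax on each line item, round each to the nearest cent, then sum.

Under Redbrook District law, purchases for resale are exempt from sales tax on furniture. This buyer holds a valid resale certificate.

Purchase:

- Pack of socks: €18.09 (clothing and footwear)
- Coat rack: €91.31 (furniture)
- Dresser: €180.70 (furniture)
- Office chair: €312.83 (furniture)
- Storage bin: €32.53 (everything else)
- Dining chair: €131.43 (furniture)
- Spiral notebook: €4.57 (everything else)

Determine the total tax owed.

€3.16

Pack of socks €18.09: clothing and footwear → 0% → €0.00
Coat rack €91.31: furniture, buyer-exempt → 0% → €0.00
Dresser €180.70: furniture, buyer-exempt → 0% → €0.00
Office chair €312.83: furniture, buyer-exempt → 0% → €0.00
Storage bin €32.53: everything else → 8.5% → €2.77
Dining chair €131.43: furniture, buyer-exempt → 0% → €0.00
Spiral notebook €4.57: everything else → 8.5% → €0.39
Total tax = €2.77 + €0.39 = €3.16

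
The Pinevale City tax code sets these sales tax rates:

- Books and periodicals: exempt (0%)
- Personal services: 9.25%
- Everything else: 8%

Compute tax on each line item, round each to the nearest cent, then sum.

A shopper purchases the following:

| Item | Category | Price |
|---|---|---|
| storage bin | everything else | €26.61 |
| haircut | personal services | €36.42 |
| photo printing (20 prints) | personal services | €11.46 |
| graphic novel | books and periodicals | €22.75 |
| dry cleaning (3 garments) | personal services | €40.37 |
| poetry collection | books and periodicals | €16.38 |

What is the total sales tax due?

Storage bin €26.61: everything else → 8% → €2.13
Haircut €36.42: personal services → 9.25% → €3.37
Photo printing (20 prints) €11.46: personal services → 9.25% → €1.06
Graphic novel €22.75: books and periodicals → 0% → €0.00
Dry cleaning (3 garments) €40.37: personal services → 9.25% → €3.73
Poetry collection €16.38: books and periodicals → 0% → €0.00
Total tax = €2.13 + €3.37 + €1.06 + €3.73 = €10.29

€10.29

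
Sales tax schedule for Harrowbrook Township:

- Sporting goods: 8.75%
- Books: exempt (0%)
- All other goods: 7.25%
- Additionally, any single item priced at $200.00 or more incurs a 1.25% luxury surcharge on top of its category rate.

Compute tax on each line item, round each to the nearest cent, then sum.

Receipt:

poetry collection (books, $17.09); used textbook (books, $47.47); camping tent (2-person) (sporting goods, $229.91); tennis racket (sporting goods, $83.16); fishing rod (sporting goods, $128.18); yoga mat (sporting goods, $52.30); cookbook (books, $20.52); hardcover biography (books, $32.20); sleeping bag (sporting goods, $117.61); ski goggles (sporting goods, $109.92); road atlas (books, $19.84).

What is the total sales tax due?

$65.98

Poetry collection $17.09: books → 0% → $0.00
Used textbook $47.47: books → 0% → $0.00
Camping tent (2-person) $229.91: sporting goods → 8.75% + 1.25% surcharge = 10% → $22.99
Tennis racket $83.16: sporting goods → 8.75% → $7.28
Fishing rod $128.18: sporting goods → 8.75% → $11.22
Yoga mat $52.30: sporting goods → 8.75% → $4.58
Cookbook $20.52: books → 0% → $0.00
Hardcover biography $32.20: books → 0% → $0.00
Sleeping bag $117.61: sporting goods → 8.75% → $10.29
Ski goggles $109.92: sporting goods → 8.75% → $9.62
Road atlas $19.84: books → 0% → $0.00
Total tax = $22.99 + $7.28 + $11.22 + $4.58 + $10.29 + $9.62 = $65.98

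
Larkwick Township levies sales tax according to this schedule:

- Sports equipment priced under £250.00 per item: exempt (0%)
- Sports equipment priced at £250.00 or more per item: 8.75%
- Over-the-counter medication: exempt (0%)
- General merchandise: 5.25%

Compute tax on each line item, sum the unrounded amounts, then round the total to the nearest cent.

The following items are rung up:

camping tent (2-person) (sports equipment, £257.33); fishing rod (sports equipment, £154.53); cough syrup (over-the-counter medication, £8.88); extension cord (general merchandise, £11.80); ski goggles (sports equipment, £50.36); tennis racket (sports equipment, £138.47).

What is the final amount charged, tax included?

£644.51

Camping tent (2-person) £257.33: sports equipment, £250.00 or more → 8.75% → £22.516375
Fishing rod £154.53: sports equipment, under £250.00 → 0% → £0.00
Cough syrup £8.88: over-the-counter medication → 0% → £0.00
Extension cord £11.80: general merchandise → 5.25% → £0.6195
Ski goggles £50.36: sports equipment, under £250.00 → 0% → £0.00
Tennis racket £138.47: sports equipment, under £250.00 → 0% → £0.00
Subtotal = £621.37; unrounded tax = £23.135875 → £23.14; total due = £644.51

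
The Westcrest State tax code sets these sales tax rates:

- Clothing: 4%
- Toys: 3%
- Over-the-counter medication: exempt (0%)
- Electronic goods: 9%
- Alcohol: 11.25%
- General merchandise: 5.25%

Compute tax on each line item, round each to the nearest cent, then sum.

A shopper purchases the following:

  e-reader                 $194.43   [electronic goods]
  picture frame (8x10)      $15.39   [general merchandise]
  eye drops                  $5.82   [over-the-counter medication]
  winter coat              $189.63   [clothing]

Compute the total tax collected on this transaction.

$25.90

E-reader $194.43: electronic goods → 9% → $17.50
Picture frame (8x10) $15.39: general merchandise → 5.25% → $0.81
Eye drops $5.82: over-the-counter medication → 0% → $0.00
Winter coat $189.63: clothing → 4% → $7.59
Total tax = $17.50 + $0.81 + $7.59 = $25.90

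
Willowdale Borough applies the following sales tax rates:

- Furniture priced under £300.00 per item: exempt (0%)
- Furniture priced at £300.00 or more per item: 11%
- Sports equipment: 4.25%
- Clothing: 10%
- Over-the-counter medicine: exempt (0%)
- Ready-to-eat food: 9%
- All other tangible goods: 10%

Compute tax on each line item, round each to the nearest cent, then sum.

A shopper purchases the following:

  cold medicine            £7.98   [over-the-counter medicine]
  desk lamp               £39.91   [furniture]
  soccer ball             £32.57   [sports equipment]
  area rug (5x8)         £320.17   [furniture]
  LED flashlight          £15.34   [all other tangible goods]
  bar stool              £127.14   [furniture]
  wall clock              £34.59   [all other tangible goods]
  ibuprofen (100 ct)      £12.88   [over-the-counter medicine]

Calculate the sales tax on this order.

£41.59

Cold medicine £7.98: over-the-counter medicine → 0% → £0.00
Desk lamp £39.91: furniture, under £300.00 → 0% → £0.00
Soccer ball £32.57: sports equipment → 4.25% → £1.38
Area rug (5x8) £320.17: furniture, £300.00 or more → 11% → £35.22
LED flashlight £15.34: all other tangible goods → 10% → £1.53
Bar stool £127.14: furniture, under £300.00 → 0% → £0.00
Wall clock £34.59: all other tangible goods → 10% → £3.46
Ibuprofen (100 ct) £12.88: over-the-counter medicine → 0% → £0.00
Total tax = £1.38 + £35.22 + £1.53 + £3.46 = £41.59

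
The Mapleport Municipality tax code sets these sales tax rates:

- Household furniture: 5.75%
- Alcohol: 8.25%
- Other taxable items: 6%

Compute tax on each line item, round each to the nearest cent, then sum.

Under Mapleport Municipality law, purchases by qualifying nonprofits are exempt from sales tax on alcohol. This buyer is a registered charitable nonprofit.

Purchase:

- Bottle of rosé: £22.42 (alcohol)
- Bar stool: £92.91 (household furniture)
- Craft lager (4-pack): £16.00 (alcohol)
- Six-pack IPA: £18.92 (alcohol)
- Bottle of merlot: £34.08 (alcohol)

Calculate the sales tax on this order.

Bottle of rosé £22.42: alcohol, buyer-exempt → 0% → £0.00
Bar stool £92.91: household furniture → 5.75% → £5.34
Craft lager (4-pack) £16.00: alcohol, buyer-exempt → 0% → £0.00
Six-pack IPA £18.92: alcohol, buyer-exempt → 0% → £0.00
Bottle of merlot £34.08: alcohol, buyer-exempt → 0% → £0.00
Total tax = £5.34

£5.34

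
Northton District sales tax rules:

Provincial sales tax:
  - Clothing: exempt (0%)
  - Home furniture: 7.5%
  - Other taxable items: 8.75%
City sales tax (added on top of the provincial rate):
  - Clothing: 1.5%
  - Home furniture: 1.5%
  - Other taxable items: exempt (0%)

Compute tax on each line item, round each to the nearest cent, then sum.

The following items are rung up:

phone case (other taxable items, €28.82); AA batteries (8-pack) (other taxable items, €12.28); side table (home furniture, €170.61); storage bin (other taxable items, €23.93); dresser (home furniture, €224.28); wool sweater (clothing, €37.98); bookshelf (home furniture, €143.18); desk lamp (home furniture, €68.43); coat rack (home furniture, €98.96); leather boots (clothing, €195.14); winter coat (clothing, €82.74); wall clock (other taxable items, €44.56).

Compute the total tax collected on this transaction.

Phone case €28.82: other taxable items → 8.75% + 0% city = 8.75% → €2.52
AA batteries (8-pack) €12.28: other taxable items → 8.75% + 0% city = 8.75% → €1.07
Side table €170.61: home furniture → 7.5% + 1.5% city = 9% → €15.35
Storage bin €23.93: other taxable items → 8.75% + 0% city = 8.75% → €2.09
Dresser €224.28: home furniture → 7.5% + 1.5% city = 9% → €20.19
Wool sweater €37.98: clothing → 0% + 1.5% city = 1.5% → €0.57
Bookshelf €143.18: home furniture → 7.5% + 1.5% city = 9% → €12.89
Desk lamp €68.43: home furniture → 7.5% + 1.5% city = 9% → €6.16
Coat rack €98.96: home furniture → 7.5% + 1.5% city = 9% → €8.91
Leather boots €195.14: clothing → 0% + 1.5% city = 1.5% → €2.93
Winter coat €82.74: clothing → 0% + 1.5% city = 1.5% → €1.24
Wall clock €44.56: other taxable items → 8.75% + 0% city = 8.75% → €3.90
Total tax = €2.52 + €1.07 + €15.35 + €2.09 + €20.19 + €0.57 + €12.89 + €6.16 + €8.91 + €2.93 + €1.24 + €3.90 = €77.82

€77.82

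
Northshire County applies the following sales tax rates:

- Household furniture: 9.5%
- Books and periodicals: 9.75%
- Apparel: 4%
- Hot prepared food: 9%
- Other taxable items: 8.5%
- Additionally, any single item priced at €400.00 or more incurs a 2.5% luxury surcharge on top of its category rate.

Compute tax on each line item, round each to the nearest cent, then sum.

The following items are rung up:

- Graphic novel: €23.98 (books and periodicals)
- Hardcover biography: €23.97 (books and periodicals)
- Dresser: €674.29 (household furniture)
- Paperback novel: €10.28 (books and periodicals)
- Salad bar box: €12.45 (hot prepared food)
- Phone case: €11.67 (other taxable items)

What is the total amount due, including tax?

€845.34

Graphic novel €23.98: books and periodicals → 9.75% → €2.34
Hardcover biography €23.97: books and periodicals → 9.75% → €2.34
Dresser €674.29: household furniture → 9.5% + 2.5% surcharge = 12% → €80.91
Paperback novel €10.28: books and periodicals → 9.75% → €1.00
Salad bar box €12.45: hot prepared food → 9% → €1.12
Phone case €11.67: other taxable items → 8.5% → €0.99
Subtotal = €756.64; tax = €88.70; total due = €845.34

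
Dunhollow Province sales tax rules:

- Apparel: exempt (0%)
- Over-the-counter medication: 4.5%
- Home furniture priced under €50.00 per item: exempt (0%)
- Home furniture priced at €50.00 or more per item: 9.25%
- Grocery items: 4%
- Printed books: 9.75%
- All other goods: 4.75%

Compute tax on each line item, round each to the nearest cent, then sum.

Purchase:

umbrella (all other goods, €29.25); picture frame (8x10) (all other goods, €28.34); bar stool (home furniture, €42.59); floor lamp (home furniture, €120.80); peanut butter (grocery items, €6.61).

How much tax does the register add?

Umbrella €29.25: all other goods → 4.75% → €1.39
Picture frame (8x10) €28.34: all other goods → 4.75% → €1.35
Bar stool €42.59: home furniture, under €50.00 → 0% → €0.00
Floor lamp €120.80: home furniture, €50.00 or more → 9.25% → €11.17
Peanut butter €6.61: grocery items → 4% → €0.26
Total tax = €1.39 + €1.35 + €11.17 + €0.26 = €14.17

€14.17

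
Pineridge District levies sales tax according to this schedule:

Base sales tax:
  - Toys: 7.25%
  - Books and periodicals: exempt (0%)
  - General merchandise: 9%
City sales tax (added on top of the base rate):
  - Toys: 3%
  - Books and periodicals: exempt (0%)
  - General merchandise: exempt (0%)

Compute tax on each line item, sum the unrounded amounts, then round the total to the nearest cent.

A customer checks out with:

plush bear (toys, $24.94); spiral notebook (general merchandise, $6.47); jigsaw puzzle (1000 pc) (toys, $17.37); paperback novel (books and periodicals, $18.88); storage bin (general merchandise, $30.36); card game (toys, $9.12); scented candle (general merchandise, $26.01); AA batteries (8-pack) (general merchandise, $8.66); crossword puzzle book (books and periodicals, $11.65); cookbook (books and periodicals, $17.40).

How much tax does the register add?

Plush bear $24.94: toys → 7.25% + 3% city = 10.25% → $2.55635
Spiral notebook $6.47: general merchandise → 9% + 0% city = 9% → $0.5823
Jigsaw puzzle (1000 pc) $17.37: toys → 7.25% + 3% city = 10.25% → $1.780425
Paperback novel $18.88: books and periodicals → 0% + 0% city = 0% → $0.00
Storage bin $30.36: general merchandise → 9% + 0% city = 9% → $2.7324
Card game $9.12: toys → 7.25% + 3% city = 10.25% → $0.9348
Scented candle $26.01: general merchandise → 9% + 0% city = 9% → $2.3409
AA batteries (8-pack) $8.66: general merchandise → 9% + 0% city = 9% → $0.7794
Crossword puzzle book $11.65: books and periodicals → 0% + 0% city = 0% → $0.00
Cookbook $17.40: books and periodicals → 0% + 0% city = 0% → $0.00
Unrounded tax sum = $11.706575 → $11.71

$11.71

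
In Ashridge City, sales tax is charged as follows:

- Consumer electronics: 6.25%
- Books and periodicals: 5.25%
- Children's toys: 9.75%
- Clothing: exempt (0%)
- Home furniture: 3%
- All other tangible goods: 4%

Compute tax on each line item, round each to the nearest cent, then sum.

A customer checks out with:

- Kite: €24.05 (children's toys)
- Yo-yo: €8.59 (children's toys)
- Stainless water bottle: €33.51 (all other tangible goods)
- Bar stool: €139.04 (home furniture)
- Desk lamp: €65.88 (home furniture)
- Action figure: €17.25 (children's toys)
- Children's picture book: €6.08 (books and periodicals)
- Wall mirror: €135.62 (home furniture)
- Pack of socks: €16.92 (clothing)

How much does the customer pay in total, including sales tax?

Kite €24.05: children's toys → 9.75% → €2.34
Yo-yo €8.59: children's toys → 9.75% → €0.84
Stainless water bottle €33.51: all other tangible goods → 4% → €1.34
Bar stool €139.04: home furniture → 3% → €4.17
Desk lamp €65.88: home furniture → 3% → €1.98
Action figure €17.25: children's toys → 9.75% → €1.68
Children's picture book €6.08: books and periodicals → 5.25% → €0.32
Wall mirror €135.62: home furniture → 3% → €4.07
Pack of socks €16.92: clothing → 0% → €0.00
Subtotal = €446.94; tax = €16.74; total due = €463.68

€463.68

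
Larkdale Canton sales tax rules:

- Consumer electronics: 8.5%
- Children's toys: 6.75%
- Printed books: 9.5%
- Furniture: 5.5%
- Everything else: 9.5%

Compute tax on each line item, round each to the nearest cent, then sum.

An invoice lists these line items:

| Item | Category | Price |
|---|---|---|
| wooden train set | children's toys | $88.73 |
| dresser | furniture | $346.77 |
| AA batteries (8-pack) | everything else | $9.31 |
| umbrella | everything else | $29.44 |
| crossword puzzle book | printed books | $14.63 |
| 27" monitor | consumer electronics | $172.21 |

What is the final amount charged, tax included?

$705.86

Wooden train set $88.73: children's toys → 6.75% → $5.99
Dresser $346.77: furniture → 5.5% → $19.07
AA batteries (8-pack) $9.31: everything else → 9.5% → $0.88
Umbrella $29.44: everything else → 9.5% → $2.80
Crossword puzzle book $14.63: printed books → 9.5% → $1.39
27" monitor $172.21: consumer electronics → 8.5% → $14.64
Subtotal = $661.09; tax = $44.77; total due = $705.86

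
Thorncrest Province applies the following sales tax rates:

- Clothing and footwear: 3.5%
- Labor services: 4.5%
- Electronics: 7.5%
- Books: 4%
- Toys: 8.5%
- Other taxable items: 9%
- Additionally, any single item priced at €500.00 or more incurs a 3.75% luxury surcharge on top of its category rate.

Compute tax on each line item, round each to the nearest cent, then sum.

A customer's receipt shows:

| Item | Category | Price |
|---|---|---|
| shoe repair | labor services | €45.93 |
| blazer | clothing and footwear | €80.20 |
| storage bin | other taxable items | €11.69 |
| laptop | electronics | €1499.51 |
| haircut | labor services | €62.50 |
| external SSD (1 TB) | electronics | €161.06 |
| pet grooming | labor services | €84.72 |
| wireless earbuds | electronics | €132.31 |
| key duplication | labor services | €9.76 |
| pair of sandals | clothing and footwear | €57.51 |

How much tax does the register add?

Shoe repair €45.93: labor services → 4.5% → €2.07
Blazer €80.20: clothing and footwear → 3.5% → €2.81
Storage bin €11.69: other taxable items → 9% → €1.05
Laptop €1499.51: electronics → 7.5% + 3.75% surcharge = 11.25% → €168.69
Haircut €62.50: labor services → 4.5% → €2.81
External SSD (1 TB) €161.06: electronics → 7.5% → €12.08
Pet grooming €84.72: labor services → 4.5% → €3.81
Wireless earbuds €132.31: electronics → 7.5% → €9.92
Key duplication €9.76: labor services → 4.5% → €0.44
Pair of sandals €57.51: clothing and footwear → 3.5% → €2.01
Total tax = €2.07 + €2.81 + €1.05 + €168.69 + €2.81 + €12.08 + €3.81 + €9.92 + €0.44 + €2.01 = €205.69

€205.69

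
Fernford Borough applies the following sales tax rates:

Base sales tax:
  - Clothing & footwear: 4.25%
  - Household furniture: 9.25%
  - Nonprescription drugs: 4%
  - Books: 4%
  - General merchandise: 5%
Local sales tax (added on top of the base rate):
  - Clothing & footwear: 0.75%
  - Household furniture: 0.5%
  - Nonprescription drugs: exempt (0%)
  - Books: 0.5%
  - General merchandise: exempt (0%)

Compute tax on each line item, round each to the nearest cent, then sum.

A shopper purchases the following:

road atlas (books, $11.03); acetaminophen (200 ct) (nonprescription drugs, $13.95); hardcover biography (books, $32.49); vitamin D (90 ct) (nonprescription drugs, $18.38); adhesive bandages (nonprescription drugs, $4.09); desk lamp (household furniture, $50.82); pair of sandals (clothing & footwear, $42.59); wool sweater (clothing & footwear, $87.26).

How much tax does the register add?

Road atlas $11.03: books → 4% + 0.5% local = 4.5% → $0.50
Acetaminophen (200 ct) $13.95: nonprescription drugs → 4% + 0% local = 4% → $0.56
Hardcover biography $32.49: books → 4% + 0.5% local = 4.5% → $1.46
Vitamin D (90 ct) $18.38: nonprescription drugs → 4% + 0% local = 4% → $0.74
Adhesive bandages $4.09: nonprescription drugs → 4% + 0% local = 4% → $0.16
Desk lamp $50.82: household furniture → 9.25% + 0.5% local = 9.75% → $4.95
Pair of sandals $42.59: clothing & footwear → 4.25% + 0.75% local = 5% → $2.13
Wool sweater $87.26: clothing & footwear → 4.25% + 0.75% local = 5% → $4.36
Total tax = $0.50 + $0.56 + $1.46 + $0.74 + $0.16 + $4.95 + $2.13 + $4.36 = $14.86

$14.86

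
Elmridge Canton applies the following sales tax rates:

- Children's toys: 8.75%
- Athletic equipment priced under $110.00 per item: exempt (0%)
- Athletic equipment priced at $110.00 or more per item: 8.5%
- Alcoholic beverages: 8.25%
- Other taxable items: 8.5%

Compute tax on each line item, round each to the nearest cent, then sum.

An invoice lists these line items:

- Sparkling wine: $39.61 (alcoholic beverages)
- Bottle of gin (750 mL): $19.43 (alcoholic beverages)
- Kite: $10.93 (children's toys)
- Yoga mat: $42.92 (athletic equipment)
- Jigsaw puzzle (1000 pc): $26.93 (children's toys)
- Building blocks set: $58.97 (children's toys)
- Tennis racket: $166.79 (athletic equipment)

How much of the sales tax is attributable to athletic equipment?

Yoga mat $42.92: athletic equipment, under $110.00 → 0% → $0.00
Tennis racket $166.79: athletic equipment, $110.00 or more → 8.5% → $14.18
Tax on athletic equipment = $0.00 + $14.18 = $14.18

$14.18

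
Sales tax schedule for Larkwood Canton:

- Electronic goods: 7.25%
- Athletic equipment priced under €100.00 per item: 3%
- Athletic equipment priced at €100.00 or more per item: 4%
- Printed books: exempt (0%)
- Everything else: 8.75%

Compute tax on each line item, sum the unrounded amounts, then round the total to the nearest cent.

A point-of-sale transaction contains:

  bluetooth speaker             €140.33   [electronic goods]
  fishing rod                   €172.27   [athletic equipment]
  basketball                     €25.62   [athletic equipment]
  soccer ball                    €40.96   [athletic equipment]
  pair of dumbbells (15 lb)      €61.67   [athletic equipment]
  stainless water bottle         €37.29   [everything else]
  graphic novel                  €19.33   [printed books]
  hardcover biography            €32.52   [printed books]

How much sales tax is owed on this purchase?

€24.18

Bluetooth speaker €140.33: electronic goods → 7.25% → €10.173925
Fishing rod €172.27: athletic equipment, €100.00 or more → 4% → €6.8908
Basketball €25.62: athletic equipment, under €100.00 → 3% → €0.7686
Soccer ball €40.96: athletic equipment, under €100.00 → 3% → €1.2288
Pair of dumbbells (15 lb) €61.67: athletic equipment, under €100.00 → 3% → €1.8501
Stainless water bottle €37.29: everything else → 8.75% → €3.262875
Graphic novel €19.33: printed books → 0% → €0.00
Hardcover biography €32.52: printed books → 0% → €0.00
Unrounded tax sum = €24.1751 → €24.18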